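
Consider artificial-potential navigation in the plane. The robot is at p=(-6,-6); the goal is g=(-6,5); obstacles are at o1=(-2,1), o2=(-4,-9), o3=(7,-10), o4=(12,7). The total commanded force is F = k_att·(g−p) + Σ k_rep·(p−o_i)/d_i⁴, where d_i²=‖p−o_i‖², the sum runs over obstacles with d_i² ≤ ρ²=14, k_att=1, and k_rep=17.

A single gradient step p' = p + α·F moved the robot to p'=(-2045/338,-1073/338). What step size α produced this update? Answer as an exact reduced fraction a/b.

α = 1/4

F_att = 1·(g−p) = 1·(0,11) = (0.0000,11.0000)
o1: d²=65 > ρ²=14 → inactive
o2: d²=13 ≤ ρ²=14; F_rep = 17·(-2,3)/13² = (-0.2012,0.3018)
o3: d²=185 > ρ²=14 → inactive
o4: d²=493 > ρ²=14 → inactive
F = F_att + ΣF_rep = (-0.2012,11.3018)
Δp = p'−p = (-0.0503,2.8254); α = Δx/Fx = (-17/338) / (-34/169) = 1/4
check: Δy/Fy = (955/338) / (1910/169) = 1/4 ✓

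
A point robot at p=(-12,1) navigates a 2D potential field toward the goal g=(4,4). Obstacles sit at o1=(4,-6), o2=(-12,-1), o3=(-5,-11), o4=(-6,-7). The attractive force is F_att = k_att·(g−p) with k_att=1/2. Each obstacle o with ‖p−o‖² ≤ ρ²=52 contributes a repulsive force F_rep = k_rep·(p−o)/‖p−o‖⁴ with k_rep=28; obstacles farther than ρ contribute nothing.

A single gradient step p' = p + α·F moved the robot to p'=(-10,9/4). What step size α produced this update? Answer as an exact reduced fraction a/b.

α = 1/4

F_att = 1/2·(g−p) = 1/2·(16,3) = (8.0000,1.5000)
o1: d²=305 > ρ²=52 → inactive
o2: d²=4 ≤ ρ²=52; F_rep = 28·(0,2)/4² = (0.0000,3.5000)
o3: d²=193 > ρ²=52 → inactive
o4: d²=100 > ρ²=52 → inactive
F = F_att + ΣF_rep = (8.0000,5.0000)
Δp = p'−p = (2.0000,1.2500); α = Δx/Fx = (2) / (8) = 1/4
check: Δy/Fy = (5/4) / (5) = 1/4 ✓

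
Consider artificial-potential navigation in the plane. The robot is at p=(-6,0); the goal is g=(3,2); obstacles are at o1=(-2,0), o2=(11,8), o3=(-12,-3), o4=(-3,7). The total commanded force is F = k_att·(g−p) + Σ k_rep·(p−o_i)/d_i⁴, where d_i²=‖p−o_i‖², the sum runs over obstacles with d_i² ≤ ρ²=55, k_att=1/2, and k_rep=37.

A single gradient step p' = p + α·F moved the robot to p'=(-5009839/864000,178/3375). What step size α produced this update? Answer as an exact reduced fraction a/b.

F_att = 1/2·(g−p) = 1/2·(9,2) = (4.5000,1.0000)
o1: d²=16 ≤ ρ²=55; F_rep = 37·(-4,0)/16² = (-0.5781,0.0000)
o2: d²=353 > ρ²=55 → inactive
o3: d²=45 ≤ ρ²=55; F_rep = 37·(6,3)/45² = (0.1096,0.0548)
o4: d²=58 > ρ²=55 → inactive
F = F_att + ΣF_rep = (4.0315,1.0548)
Δp = p'−p = (0.2016,0.0527); α = Δx/Fx = (174161/864000) / (174161/43200) = 1/20
check: Δy/Fy = (178/3375) / (712/675) = 1/20 ✓

α = 1/20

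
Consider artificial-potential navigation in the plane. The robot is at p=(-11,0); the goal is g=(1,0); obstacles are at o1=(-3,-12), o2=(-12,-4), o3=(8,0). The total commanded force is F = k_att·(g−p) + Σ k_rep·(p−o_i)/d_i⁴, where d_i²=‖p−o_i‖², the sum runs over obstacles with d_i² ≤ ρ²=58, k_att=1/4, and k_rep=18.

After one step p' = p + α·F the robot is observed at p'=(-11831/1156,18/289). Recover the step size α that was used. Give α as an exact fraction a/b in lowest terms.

F_att = 1/4·(g−p) = 1/4·(12,0) = (3.0000,0.0000)
o1: d²=208 > ρ²=58 → inactive
o2: d²=17 ≤ ρ²=58; F_rep = 18·(1,4)/17² = (0.0623,0.2491)
o3: d²=361 > ρ²=58 → inactive
F = F_att + ΣF_rep = (3.0623,0.2491)
Δp = p'−p = (0.7656,0.0623); α = Δx/Fx = (885/1156) / (885/289) = 1/4
check: Δy/Fy = (18/289) / (72/289) = 1/4 ✓

α = 1/4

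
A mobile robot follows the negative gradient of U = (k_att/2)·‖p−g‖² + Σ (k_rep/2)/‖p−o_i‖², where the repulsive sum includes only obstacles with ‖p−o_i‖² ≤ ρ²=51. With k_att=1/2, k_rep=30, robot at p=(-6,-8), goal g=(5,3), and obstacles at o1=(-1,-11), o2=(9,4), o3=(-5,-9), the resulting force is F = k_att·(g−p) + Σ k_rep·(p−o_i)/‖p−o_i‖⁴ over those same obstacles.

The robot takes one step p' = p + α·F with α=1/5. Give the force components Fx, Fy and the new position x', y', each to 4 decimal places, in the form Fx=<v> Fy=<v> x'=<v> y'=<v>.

F_att = 1/2·(g−p) = 1/2·(11,11) = (5.5000,5.5000)
o1: d²=34 ≤ ρ²=51; F_rep = 30·(-5,3)/34² = (-0.1298,0.0779)
o2: d²=369 > ρ²=51 → inactive
o3: d²=2 ≤ ρ²=51; F_rep = 30·(-1,1)/2² = (-7.5000,7.5000)
F = F_att + ΣF_rep = (-2.1298,13.0779)
p' = p + 1/5·F = (-6.4260,-5.3844)

Fx=-2.1298 Fy=13.0779 x'=-6.4260 y'=-5.3844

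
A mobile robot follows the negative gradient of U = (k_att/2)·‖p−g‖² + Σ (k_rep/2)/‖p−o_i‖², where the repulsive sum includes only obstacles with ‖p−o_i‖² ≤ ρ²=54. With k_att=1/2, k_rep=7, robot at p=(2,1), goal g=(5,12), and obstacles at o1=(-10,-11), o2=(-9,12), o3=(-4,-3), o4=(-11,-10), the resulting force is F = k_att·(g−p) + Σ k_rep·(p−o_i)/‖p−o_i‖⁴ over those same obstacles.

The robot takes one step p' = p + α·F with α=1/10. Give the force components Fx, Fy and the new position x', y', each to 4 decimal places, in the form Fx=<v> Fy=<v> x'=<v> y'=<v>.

Fx=1.5155 Fy=5.5104 x'=2.1516 y'=1.5510

F_att = 1/2·(g−p) = 1/2·(3,11) = (1.5000,5.5000)
o1: d²=288 > ρ²=54 → inactive
o2: d²=242 > ρ²=54 → inactive
o3: d²=52 ≤ ρ²=54; F_rep = 7·(6,4)/52² = (0.0155,0.0104)
o4: d²=290 > ρ²=54 → inactive
F = F_att + ΣF_rep = (1.5155,5.5104)
p' = p + 1/10·F = (2.1516,1.5510)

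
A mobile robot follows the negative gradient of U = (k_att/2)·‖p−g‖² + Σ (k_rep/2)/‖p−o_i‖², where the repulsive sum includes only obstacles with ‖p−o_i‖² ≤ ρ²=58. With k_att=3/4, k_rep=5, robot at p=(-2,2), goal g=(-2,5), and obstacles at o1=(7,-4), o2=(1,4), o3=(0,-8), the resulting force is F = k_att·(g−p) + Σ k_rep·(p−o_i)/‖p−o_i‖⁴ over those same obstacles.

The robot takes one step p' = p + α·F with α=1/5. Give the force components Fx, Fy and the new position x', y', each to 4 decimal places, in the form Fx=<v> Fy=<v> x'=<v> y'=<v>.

F_att = 3/4·(g−p) = 3/4·(0,3) = (0.0000,2.2500)
o1: d²=117 > ρ²=58 → inactive
o2: d²=13 ≤ ρ²=58; F_rep = 5·(-3,-2)/13² = (-0.0888,-0.0592)
o3: d²=104 > ρ²=58 → inactive
F = F_att + ΣF_rep = (-0.0888,2.1908)
p' = p + 1/5·F = (-2.0178,2.4382)

Fx=-0.0888 Fy=2.1908 x'=-2.0178 y'=2.4382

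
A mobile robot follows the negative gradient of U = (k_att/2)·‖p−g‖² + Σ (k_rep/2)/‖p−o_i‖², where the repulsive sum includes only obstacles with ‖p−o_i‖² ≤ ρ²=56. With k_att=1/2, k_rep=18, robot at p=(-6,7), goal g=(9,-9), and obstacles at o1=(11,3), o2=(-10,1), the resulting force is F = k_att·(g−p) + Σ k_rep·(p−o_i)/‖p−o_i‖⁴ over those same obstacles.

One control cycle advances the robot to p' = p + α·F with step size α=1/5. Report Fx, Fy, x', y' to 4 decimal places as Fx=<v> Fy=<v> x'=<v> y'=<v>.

Fx=7.5266 Fy=-7.9601 x'=-4.4947 y'=5.4080

F_att = 1/2·(g−p) = 1/2·(15,-16) = (7.5000,-8.0000)
o1: d²=305 > ρ²=56 → inactive
o2: d²=52 ≤ ρ²=56; F_rep = 18·(4,6)/52² = (0.0266,0.0399)
F = F_att + ΣF_rep = (7.5266,-7.9601)
p' = p + 1/5·F = (-4.4947,5.4080)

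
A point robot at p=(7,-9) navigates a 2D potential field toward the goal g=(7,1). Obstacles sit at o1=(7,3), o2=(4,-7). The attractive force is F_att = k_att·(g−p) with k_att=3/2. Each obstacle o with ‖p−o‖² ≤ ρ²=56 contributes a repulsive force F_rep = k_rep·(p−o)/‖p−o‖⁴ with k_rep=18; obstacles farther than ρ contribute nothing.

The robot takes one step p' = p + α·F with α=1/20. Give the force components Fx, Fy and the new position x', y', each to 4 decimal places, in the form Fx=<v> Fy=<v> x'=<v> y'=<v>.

F_att = 3/2·(g−p) = 3/2·(0,10) = (0.0000,15.0000)
o1: d²=144 > ρ²=56 → inactive
o2: d²=13 ≤ ρ²=56; F_rep = 18·(3,-2)/13² = (0.3195,-0.2130)
F = F_att + ΣF_rep = (0.3195,14.7870)
p' = p + 1/20·F = (7.0160,-8.2607)

Fx=0.3195 Fy=14.7870 x'=7.0160 y'=-8.2607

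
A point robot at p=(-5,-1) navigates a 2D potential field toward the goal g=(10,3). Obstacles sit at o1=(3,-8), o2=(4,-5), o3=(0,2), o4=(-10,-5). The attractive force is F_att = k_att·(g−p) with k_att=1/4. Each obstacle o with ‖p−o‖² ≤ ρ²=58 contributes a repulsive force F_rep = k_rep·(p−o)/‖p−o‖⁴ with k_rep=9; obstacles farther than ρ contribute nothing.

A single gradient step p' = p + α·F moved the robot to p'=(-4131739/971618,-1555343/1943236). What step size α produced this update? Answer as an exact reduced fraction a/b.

α = 1/5

F_att = 1/4·(g−p) = 1/4·(15,4) = (3.7500,1.0000)
o1: d²=113 > ρ²=58 → inactive
o2: d²=97 > ρ²=58 → inactive
o3: d²=34 ≤ ρ²=58; F_rep = 9·(-5,-3)/34² = (-0.0389,-0.0234)
o4: d²=41 ≤ ρ²=58; F_rep = 9·(5,4)/41² = (0.0268,0.0214)
F = F_att + ΣF_rep = (3.7378,0.9981)
Δp = p'−p = (0.7476,0.1996); α = Δx/Fx = (726351/971618) / (3631755/971618) = 1/5
check: Δy/Fy = (387893/1943236) / (1939465/1943236) = 1/5 ✓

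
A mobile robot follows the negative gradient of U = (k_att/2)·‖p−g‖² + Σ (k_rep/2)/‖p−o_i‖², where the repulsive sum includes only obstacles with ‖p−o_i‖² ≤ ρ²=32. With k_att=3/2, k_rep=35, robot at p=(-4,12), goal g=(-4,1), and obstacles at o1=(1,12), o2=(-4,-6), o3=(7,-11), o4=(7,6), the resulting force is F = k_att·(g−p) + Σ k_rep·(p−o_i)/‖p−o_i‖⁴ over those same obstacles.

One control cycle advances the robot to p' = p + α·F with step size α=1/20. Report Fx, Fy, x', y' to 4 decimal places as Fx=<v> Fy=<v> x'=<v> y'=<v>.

Fx=-0.2800 Fy=-16.5000 x'=-4.0140 y'=11.1750

F_att = 3/2·(g−p) = 3/2·(0,-11) = (0.0000,-16.5000)
o1: d²=25 ≤ ρ²=32; F_rep = 35·(-5,0)/25² = (-0.2800,0.0000)
o2: d²=324 > ρ²=32 → inactive
o3: d²=650 > ρ²=32 → inactive
o4: d²=157 > ρ²=32 → inactive
F = F_att + ΣF_rep = (-0.2800,-16.5000)
p' = p + 1/20·F = (-4.0140,11.1750)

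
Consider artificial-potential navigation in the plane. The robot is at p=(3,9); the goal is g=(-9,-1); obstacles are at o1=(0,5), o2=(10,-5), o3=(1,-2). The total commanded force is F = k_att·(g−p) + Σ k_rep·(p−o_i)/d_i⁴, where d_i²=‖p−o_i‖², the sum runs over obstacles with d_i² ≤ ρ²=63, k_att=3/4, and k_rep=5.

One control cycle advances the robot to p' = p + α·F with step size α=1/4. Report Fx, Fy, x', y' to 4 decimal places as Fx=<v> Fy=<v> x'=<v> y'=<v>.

Fx=-8.9760 Fy=-7.4680 x'=0.7560 y'=7.1330

F_att = 3/4·(g−p) = 3/4·(-12,-10) = (-9.0000,-7.5000)
o1: d²=25 ≤ ρ²=63; F_rep = 5·(3,4)/25² = (0.0240,0.0320)
o2: d²=245 > ρ²=63 → inactive
o3: d²=125 > ρ²=63 → inactive
F = F_att + ΣF_rep = (-8.9760,-7.4680)
p' = p + 1/4·F = (0.7560,7.1330)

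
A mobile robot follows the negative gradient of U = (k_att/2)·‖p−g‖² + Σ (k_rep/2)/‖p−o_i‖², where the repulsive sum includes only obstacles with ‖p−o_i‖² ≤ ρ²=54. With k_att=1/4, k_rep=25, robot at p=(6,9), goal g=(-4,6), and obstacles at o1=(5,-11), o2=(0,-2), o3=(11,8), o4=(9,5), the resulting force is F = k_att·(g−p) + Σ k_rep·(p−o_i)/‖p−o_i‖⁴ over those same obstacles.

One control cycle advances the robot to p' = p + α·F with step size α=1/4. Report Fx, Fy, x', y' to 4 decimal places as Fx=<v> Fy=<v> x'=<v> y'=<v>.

Fx=-2.8049 Fy=-0.5530 x'=5.2988 y'=8.8617

F_att = 1/4·(g−p) = 1/4·(-10,-3) = (-2.5000,-0.7500)
o1: d²=401 > ρ²=54 → inactive
o2: d²=157 > ρ²=54 → inactive
o3: d²=26 ≤ ρ²=54; F_rep = 25·(-5,1)/26² = (-0.1849,0.0370)
o4: d²=25 ≤ ρ²=54; F_rep = 25·(-3,4)/25² = (-0.1200,0.1600)
F = F_att + ΣF_rep = (-2.8049,-0.5530)
p' = p + 1/4·F = (5.2988,8.8617)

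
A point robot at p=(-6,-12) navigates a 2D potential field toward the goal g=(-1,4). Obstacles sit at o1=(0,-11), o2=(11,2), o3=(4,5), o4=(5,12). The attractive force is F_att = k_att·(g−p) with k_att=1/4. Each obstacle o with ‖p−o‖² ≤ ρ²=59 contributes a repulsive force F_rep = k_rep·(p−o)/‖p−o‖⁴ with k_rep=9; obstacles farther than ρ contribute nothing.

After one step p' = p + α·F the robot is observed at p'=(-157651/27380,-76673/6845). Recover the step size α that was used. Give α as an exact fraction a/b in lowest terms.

F_att = 1/4·(g−p) = 1/4·(5,16) = (1.2500,4.0000)
o1: d²=37 ≤ ρ²=59; F_rep = 9·(-6,-1)/37² = (-0.0394,-0.0066)
o2: d²=485 > ρ²=59 → inactive
o3: d²=389 > ρ²=59 → inactive
o4: d²=697 > ρ²=59 → inactive
F = F_att + ΣF_rep = (1.2106,3.9934)
Δp = p'−p = (0.2421,0.7987); α = Δx/Fx = (6629/27380) / (6629/5476) = 1/5
check: Δy/Fy = (5467/6845) / (5467/1369) = 1/5 ✓

α = 1/5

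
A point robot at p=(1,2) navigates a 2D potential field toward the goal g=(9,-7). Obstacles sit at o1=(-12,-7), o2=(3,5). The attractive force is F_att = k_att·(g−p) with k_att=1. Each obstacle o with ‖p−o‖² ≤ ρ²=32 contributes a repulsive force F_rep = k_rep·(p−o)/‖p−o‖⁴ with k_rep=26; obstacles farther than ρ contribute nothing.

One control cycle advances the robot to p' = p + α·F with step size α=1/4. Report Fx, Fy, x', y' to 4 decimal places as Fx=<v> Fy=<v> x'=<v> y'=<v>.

F_att = 1·(g−p) = 1·(8,-9) = (8.0000,-9.0000)
o1: d²=250 > ρ²=32 → inactive
o2: d²=13 ≤ ρ²=32; F_rep = 26·(-2,-3)/13² = (-0.3077,-0.4615)
F = F_att + ΣF_rep = (7.6923,-9.4615)
p' = p + 1/4·F = (2.9231,-0.3654)

Fx=7.6923 Fy=-9.4615 x'=2.9231 y'=-0.3654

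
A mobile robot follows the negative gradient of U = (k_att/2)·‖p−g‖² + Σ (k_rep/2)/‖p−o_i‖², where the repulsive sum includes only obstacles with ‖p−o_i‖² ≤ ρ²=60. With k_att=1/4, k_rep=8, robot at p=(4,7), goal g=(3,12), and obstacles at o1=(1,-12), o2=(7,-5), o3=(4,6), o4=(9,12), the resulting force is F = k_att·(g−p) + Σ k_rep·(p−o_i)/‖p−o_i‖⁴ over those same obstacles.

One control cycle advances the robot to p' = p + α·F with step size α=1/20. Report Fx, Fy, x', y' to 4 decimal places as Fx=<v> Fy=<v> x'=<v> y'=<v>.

Fx=-0.2660 Fy=9.2340 x'=3.9867 y'=7.4617

F_att = 1/4·(g−p) = 1/4·(-1,5) = (-0.2500,1.2500)
o1: d²=370 > ρ²=60 → inactive
o2: d²=153 > ρ²=60 → inactive
o3: d²=1 ≤ ρ²=60; F_rep = 8·(0,1)/1² = (0.0000,8.0000)
o4: d²=50 ≤ ρ²=60; F_rep = 8·(-5,-5)/50² = (-0.0160,-0.0160)
F = F_att + ΣF_rep = (-0.2660,9.2340)
p' = p + 1/20·F = (3.9867,7.4617)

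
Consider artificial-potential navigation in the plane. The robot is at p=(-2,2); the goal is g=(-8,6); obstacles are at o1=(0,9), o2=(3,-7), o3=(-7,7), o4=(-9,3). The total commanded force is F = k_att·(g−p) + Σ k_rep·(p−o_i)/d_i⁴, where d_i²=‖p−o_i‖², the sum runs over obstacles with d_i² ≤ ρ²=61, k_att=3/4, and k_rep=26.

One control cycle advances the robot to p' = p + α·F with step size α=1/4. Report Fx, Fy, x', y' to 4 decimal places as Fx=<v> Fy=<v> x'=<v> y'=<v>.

Fx=-4.3937 Fy=2.8728 x'=-3.0984 y'=2.7182

F_att = 3/4·(g−p) = 3/4·(-6,4) = (-4.5000,3.0000)
o1: d²=53 ≤ ρ²=61; F_rep = 26·(-2,-7)/53² = (-0.0185,-0.0648)
o2: d²=106 > ρ²=61 → inactive
o3: d²=50 ≤ ρ²=61; F_rep = 26·(5,-5)/50² = (0.0520,-0.0520)
o4: d²=50 ≤ ρ²=61; F_rep = 26·(7,-1)/50² = (0.0728,-0.0104)
F = F_att + ΣF_rep = (-4.3937,2.8728)
p' = p + 1/4·F = (-3.0984,2.7182)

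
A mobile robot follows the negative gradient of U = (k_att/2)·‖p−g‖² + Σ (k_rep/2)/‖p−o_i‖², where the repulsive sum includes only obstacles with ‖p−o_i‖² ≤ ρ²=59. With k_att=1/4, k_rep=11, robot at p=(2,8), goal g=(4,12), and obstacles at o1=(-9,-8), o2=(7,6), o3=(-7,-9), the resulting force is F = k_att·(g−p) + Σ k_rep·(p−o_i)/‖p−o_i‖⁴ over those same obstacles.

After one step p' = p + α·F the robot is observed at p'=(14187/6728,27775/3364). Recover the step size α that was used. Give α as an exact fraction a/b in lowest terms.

F_att = 1/4·(g−p) = 1/4·(2,4) = (0.5000,1.0000)
o1: d²=377 > ρ²=59 → inactive
o2: d²=29 ≤ ρ²=59; F_rep = 11·(-5,2)/29² = (-0.0654,0.0262)
o3: d²=370 > ρ²=59 → inactive
F = F_att + ΣF_rep = (0.4346,1.0262)
Δp = p'−p = (0.1087,0.2565); α = Δx/Fx = (731/6728) / (731/1682) = 1/4
check: Δy/Fy = (863/3364) / (863/841) = 1/4 ✓

α = 1/4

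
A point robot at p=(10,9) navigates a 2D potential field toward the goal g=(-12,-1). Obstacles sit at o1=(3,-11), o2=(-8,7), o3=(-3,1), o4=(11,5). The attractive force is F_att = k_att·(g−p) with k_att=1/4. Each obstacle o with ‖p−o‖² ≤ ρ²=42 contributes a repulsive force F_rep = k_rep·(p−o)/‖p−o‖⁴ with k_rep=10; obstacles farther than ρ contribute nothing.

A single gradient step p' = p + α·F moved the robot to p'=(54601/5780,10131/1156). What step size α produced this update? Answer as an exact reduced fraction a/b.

F_att = 1/4·(g−p) = 1/4·(-22,-10) = (-5.5000,-2.5000)
o1: d²=449 > ρ²=42 → inactive
o2: d²=328 > ρ²=42 → inactive
o3: d²=233 > ρ²=42 → inactive
o4: d²=17 ≤ ρ²=42; F_rep = 10·(-1,4)/17² = (-0.0346,0.1384)
F = F_att + ΣF_rep = (-5.5346,-2.3616)
Δp = p'−p = (-0.5535,-0.2362); α = Δx/Fx = (-3199/5780) / (-3199/578) = 1/10
check: Δy/Fy = (-273/1156) / (-1365/578) = 1/10 ✓

α = 1/10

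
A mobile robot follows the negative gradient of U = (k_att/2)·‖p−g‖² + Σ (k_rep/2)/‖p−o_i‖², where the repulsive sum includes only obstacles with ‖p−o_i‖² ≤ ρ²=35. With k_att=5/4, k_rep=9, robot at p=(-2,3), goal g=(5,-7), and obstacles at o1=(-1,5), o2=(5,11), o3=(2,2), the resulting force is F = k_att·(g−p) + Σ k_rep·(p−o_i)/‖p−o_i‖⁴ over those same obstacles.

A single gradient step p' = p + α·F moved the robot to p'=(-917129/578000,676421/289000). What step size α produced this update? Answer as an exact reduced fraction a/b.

α = 1/20

F_att = 5/4·(g−p) = 5/4·(7,-10) = (8.7500,-12.5000)
o1: d²=5 ≤ ρ²=35; F_rep = 9·(-1,-2)/5² = (-0.3600,-0.7200)
o2: d²=113 > ρ²=35 → inactive
o3: d²=17 ≤ ρ²=35; F_rep = 9·(-4,1)/17² = (-0.1246,0.0311)
F = F_att + ΣF_rep = (8.2654,-13.1889)
Δp = p'−p = (0.4133,-0.6594); α = Δx/Fx = (238871/578000) / (238871/28900) = 1/20
check: Δy/Fy = (-190579/289000) / (-190579/14450) = 1/20 ✓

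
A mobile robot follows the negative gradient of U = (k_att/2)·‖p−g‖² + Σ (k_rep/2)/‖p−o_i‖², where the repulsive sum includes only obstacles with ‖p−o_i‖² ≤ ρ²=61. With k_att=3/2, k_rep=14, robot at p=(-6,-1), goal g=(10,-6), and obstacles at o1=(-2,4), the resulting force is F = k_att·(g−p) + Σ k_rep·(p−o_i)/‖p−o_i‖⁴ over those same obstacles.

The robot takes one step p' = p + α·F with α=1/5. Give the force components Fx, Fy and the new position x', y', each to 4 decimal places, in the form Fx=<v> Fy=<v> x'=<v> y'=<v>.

Fx=23.9667 Fy=-7.5416 x'=-1.2067 y'=-2.5083

F_att = 3/2·(g−p) = 3/2·(16,-5) = (24.0000,-7.5000)
o1: d²=41 ≤ ρ²=61; F_rep = 14·(-4,-5)/41² = (-0.0333,-0.0416)
F = F_att + ΣF_rep = (23.9667,-7.5416)
p' = p + 1/5·F = (-1.2067,-2.5083)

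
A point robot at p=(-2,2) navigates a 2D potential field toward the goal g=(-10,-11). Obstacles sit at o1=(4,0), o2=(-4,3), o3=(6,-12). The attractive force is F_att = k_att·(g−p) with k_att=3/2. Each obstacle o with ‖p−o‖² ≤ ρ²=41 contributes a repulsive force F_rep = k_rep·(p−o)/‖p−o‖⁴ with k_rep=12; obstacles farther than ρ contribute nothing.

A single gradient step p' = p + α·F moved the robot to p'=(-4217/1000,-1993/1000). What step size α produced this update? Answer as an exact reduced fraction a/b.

α = 1/5

F_att = 3/2·(g−p) = 3/2·(-8,-13) = (-12.0000,-19.5000)
o1: d²=40 ≤ ρ²=41; F_rep = 12·(-6,2)/40² = (-0.0450,0.0150)
o2: d²=5 ≤ ρ²=41; F_rep = 12·(2,-1)/5² = (0.9600,-0.4800)
o3: d²=260 > ρ²=41 → inactive
F = F_att + ΣF_rep = (-11.0850,-19.9650)
Δp = p'−p = (-2.2170,-3.9930); α = Δx/Fx = (-2217/1000) / (-2217/200) = 1/5
check: Δy/Fy = (-3993/1000) / (-3993/200) = 1/5 ✓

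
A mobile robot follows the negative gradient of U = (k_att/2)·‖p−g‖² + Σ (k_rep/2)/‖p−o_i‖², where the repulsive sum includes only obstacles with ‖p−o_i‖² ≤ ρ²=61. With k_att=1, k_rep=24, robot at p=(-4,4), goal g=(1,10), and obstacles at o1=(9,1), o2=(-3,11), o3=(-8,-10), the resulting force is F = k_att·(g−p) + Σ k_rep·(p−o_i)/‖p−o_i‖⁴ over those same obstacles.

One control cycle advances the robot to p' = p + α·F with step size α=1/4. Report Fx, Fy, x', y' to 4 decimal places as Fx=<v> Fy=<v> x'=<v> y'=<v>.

Fx=4.9904 Fy=5.9328 x'=-2.7524 y'=5.4832

F_att = 1·(g−p) = 1·(5,6) = (5.0000,6.0000)
o1: d²=178 > ρ²=61 → inactive
o2: d²=50 ≤ ρ²=61; F_rep = 24·(-1,-7)/50² = (-0.0096,-0.0672)
o3: d²=212 > ρ²=61 → inactive
F = F_att + ΣF_rep = (4.9904,5.9328)
p' = p + 1/4·F = (-2.7524,5.4832)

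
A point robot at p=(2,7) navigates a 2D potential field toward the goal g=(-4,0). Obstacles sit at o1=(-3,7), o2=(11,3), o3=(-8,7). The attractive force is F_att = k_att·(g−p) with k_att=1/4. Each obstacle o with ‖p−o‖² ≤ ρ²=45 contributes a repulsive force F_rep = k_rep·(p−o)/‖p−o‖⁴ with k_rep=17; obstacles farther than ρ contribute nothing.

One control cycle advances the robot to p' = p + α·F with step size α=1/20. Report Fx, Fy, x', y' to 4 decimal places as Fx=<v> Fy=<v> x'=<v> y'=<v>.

F_att = 1/4·(g−p) = 1/4·(-6,-7) = (-1.5000,-1.7500)
o1: d²=25 ≤ ρ²=45; F_rep = 17·(5,0)/25² = (0.1360,0.0000)
o2: d²=97 > ρ²=45 → inactive
o3: d²=100 > ρ²=45 → inactive
F = F_att + ΣF_rep = (-1.3640,-1.7500)
p' = p + 1/20·F = (1.9318,6.9125)

Fx=-1.3640 Fy=-1.7500 x'=1.9318 y'=6.9125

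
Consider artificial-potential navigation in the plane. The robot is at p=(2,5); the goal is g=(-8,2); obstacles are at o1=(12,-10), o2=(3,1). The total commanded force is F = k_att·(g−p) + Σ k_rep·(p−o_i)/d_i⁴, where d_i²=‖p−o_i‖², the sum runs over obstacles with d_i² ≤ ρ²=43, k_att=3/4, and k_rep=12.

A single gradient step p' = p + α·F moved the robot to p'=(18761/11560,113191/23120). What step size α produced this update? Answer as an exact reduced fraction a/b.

F_att = 3/4·(g−p) = 3/4·(-10,-3) = (-7.5000,-2.2500)
o1: d²=325 > ρ²=43 → inactive
o2: d²=17 ≤ ρ²=43; F_rep = 12·(-1,4)/17² = (-0.0415,0.1661)
F = F_att + ΣF_rep = (-7.5415,-2.0839)
Δp = p'−p = (-0.3771,-0.1042); α = Δx/Fx = (-4359/11560) / (-4359/578) = 1/20
check: Δy/Fy = (-2409/23120) / (-2409/1156) = 1/20 ✓

α = 1/20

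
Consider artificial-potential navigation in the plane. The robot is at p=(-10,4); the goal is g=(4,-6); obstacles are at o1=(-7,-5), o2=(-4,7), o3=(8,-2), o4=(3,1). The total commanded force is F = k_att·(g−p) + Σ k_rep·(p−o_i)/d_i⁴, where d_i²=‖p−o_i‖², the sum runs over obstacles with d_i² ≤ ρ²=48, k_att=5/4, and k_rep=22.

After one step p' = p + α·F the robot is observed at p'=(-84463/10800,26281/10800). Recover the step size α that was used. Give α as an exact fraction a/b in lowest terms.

F_att = 5/4·(g−p) = 5/4·(14,-10) = (17.5000,-12.5000)
o1: d²=90 > ρ²=48 → inactive
o2: d²=45 ≤ ρ²=48; F_rep = 22·(-6,-3)/45² = (-0.0652,-0.0326)
o3: d²=360 > ρ²=48 → inactive
o4: d²=178 > ρ²=48 → inactive
F = F_att + ΣF_rep = (17.4348,-12.5326)
Δp = p'−p = (2.1794,-1.5666); α = Δx/Fx = (23537/10800) / (23537/1350) = 1/8
check: Δy/Fy = (-16919/10800) / (-16919/1350) = 1/8 ✓

α = 1/8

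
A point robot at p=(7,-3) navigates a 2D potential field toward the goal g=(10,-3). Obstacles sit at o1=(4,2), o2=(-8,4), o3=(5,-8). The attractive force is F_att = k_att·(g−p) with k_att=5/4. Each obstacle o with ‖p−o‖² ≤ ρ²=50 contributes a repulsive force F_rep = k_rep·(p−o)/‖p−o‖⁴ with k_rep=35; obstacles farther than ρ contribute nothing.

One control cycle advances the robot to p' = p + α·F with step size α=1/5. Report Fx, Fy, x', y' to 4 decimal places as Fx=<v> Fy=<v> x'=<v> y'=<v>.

F_att = 5/4·(g−p) = 5/4·(3,0) = (3.7500,0.0000)
o1: d²=34 ≤ ρ²=50; F_rep = 35·(3,-5)/34² = (0.0908,-0.1514)
o2: d²=274 > ρ²=50 → inactive
o3: d²=29 ≤ ρ²=50; F_rep = 35·(2,5)/29² = (0.0832,0.2081)
F = F_att + ΣF_rep = (3.9241,0.0567)
p' = p + 1/5·F = (7.7848,-2.9887)

Fx=3.9241 Fy=0.0567 x'=7.7848 y'=-2.9887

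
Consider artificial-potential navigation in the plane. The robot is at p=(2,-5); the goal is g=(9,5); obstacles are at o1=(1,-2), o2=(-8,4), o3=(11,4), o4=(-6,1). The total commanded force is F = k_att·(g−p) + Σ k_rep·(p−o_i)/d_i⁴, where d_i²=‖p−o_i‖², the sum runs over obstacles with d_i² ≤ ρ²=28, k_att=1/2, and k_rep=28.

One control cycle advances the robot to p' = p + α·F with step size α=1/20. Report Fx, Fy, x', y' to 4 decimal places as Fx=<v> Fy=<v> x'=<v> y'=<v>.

F_att = 1/2·(g−p) = 1/2·(7,10) = (3.5000,5.0000)
o1: d²=10 ≤ ρ²=28; F_rep = 28·(1,-3)/10² = (0.2800,-0.8400)
o2: d²=181 > ρ²=28 → inactive
o3: d²=162 > ρ²=28 → inactive
o4: d²=100 > ρ²=28 → inactive
F = F_att + ΣF_rep = (3.7800,4.1600)
p' = p + 1/20·F = (2.1890,-4.7920)

Fx=3.7800 Fy=4.1600 x'=2.1890 y'=-4.7920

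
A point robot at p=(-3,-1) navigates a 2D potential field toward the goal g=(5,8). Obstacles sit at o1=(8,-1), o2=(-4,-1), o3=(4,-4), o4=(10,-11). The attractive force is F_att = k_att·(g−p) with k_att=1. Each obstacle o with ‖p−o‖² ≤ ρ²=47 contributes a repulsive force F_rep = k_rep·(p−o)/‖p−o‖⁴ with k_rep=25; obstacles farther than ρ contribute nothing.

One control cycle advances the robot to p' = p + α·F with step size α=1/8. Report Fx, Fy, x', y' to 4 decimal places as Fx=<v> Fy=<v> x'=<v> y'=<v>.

F_att = 1·(g−p) = 1·(8,9) = (8.0000,9.0000)
o1: d²=121 > ρ²=47 → inactive
o2: d²=1 ≤ ρ²=47; F_rep = 25·(1,0)/1² = (25.0000,0.0000)
o3: d²=58 > ρ²=47 → inactive
o4: d²=269 > ρ²=47 → inactive
F = F_att + ΣF_rep = (33.0000,9.0000)
p' = p + 1/8·F = (1.1250,0.1250)

Fx=33.0000 Fy=9.0000 x'=1.1250 y'=0.1250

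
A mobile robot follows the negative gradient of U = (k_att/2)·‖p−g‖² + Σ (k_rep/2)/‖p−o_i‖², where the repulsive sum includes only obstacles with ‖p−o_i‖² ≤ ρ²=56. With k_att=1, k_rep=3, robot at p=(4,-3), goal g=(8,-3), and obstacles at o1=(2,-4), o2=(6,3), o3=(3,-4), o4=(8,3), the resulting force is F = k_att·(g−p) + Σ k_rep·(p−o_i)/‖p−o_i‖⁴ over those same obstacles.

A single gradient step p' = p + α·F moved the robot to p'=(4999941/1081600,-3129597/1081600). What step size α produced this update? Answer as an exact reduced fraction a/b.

α = 1/8

F_att = 1·(g−p) = 1·(4,0) = (4.0000,0.0000)
o1: d²=5 ≤ ρ²=56; F_rep = 3·(2,1)/5² = (0.2400,0.1200)
o2: d²=40 ≤ ρ²=56; F_rep = 3·(-2,-6)/40² = (-0.0037,-0.0112)
o3: d²=2 ≤ ρ²=56; F_rep = 3·(1,1)/2² = (0.7500,0.7500)
o4: d²=52 ≤ ρ²=56; F_rep = 3·(-4,-6)/52² = (-0.0044,-0.0067)
F = F_att + ΣF_rep = (4.9818,0.8521)
Δp = p'−p = (0.6227,0.1065); α = Δx/Fx = (673541/1081600) / (673541/135200) = 1/8
check: Δy/Fy = (115203/1081600) / (115203/135200) = 1/8 ✓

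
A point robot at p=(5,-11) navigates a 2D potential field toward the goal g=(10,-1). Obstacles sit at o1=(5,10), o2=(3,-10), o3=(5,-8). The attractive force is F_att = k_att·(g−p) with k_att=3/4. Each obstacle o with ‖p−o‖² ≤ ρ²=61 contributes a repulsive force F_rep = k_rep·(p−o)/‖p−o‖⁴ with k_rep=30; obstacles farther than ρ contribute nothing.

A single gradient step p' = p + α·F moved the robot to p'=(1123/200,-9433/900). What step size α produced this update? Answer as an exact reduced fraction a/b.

α = 1/10

F_att = 3/4·(g−p) = 3/4·(5,10) = (3.7500,7.5000)
o1: d²=441 > ρ²=61 → inactive
o2: d²=5 ≤ ρ²=61; F_rep = 30·(2,-1)/5² = (2.4000,-1.2000)
o3: d²=9 ≤ ρ²=61; F_rep = 30·(0,-3)/9² = (0.0000,-1.1111)
F = F_att + ΣF_rep = (6.1500,5.1889)
Δp = p'−p = (0.6150,0.5189); α = Δx/Fx = (123/200) / (123/20) = 1/10
check: Δy/Fy = (467/900) / (467/90) = 1/10 ✓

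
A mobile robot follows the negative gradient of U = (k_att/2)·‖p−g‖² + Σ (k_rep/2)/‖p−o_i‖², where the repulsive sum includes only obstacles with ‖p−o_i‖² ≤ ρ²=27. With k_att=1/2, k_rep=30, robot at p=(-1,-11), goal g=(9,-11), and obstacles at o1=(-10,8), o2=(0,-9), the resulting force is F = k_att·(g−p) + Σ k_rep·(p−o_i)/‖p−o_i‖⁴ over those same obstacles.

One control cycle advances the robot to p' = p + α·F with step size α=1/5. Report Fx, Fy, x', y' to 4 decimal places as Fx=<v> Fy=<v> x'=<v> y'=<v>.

F_att = 1/2·(g−p) = 1/2·(10,0) = (5.0000,0.0000)
o1: d²=442 > ρ²=27 → inactive
o2: d²=5 ≤ ρ²=27; F_rep = 30·(-1,-2)/5² = (-1.2000,-2.4000)
F = F_att + ΣF_rep = (3.8000,-2.4000)
p' = p + 1/5·F = (-0.2400,-11.4800)

Fx=3.8000 Fy=-2.4000 x'=-0.2400 y'=-11.4800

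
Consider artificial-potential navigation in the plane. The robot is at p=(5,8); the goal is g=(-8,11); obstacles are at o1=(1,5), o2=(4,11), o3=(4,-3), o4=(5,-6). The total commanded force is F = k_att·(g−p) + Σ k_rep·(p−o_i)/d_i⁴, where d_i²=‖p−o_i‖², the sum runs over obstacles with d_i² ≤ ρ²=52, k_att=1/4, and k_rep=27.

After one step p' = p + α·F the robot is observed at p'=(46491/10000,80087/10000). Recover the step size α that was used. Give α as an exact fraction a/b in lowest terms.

α = 1/8

F_att = 1/4·(g−p) = 1/4·(-13,3) = (-3.2500,0.7500)
o1: d²=25 ≤ ρ²=52; F_rep = 27·(4,3)/25² = (0.1728,0.1296)
o2: d²=10 ≤ ρ²=52; F_rep = 27·(1,-3)/10² = (0.2700,-0.8100)
o3: d²=122 > ρ²=52 → inactive
o4: d²=196 > ρ²=52 → inactive
F = F_att + ΣF_rep = (-2.8072,0.0696)
Δp = p'−p = (-0.3509,0.0087); α = Δx/Fx = (-3509/10000) / (-3509/1250) = 1/8
check: Δy/Fy = (87/10000) / (87/1250) = 1/8 ✓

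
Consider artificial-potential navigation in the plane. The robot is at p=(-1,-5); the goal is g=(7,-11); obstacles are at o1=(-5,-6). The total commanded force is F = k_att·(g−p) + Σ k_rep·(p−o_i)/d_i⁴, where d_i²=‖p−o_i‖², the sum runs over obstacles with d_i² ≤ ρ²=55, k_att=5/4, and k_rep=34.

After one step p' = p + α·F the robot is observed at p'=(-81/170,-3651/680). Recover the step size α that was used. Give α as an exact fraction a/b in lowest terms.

α = 1/20

F_att = 5/4·(g−p) = 5/4·(8,-6) = (10.0000,-7.5000)
o1: d²=17 ≤ ρ²=55; F_rep = 34·(4,1)/17² = (0.4706,0.1176)
F = F_att + ΣF_rep = (10.4706,-7.3824)
Δp = p'−p = (0.5235,-0.3691); α = Δx/Fx = (89/170) / (178/17) = 1/20
check: Δy/Fy = (-251/680) / (-251/34) = 1/20 ✓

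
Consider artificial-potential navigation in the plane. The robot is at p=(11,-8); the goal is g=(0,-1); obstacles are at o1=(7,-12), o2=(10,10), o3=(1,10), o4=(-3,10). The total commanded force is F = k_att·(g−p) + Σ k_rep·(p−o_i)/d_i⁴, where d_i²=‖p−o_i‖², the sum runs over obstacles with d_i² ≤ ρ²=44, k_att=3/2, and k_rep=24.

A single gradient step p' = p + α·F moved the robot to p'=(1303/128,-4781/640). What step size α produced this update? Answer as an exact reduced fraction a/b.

F_att = 3/2·(g−p) = 3/2·(-11,7) = (-16.5000,10.5000)
o1: d²=32 ≤ ρ²=44; F_rep = 24·(4,4)/32² = (0.0938,0.0938)
o2: d²=325 > ρ²=44 → inactive
o3: d²=424 > ρ²=44 → inactive
o4: d²=520 > ρ²=44 → inactive
F = F_att + ΣF_rep = (-16.4062,10.5938)
Δp = p'−p = (-0.8203,0.5297); α = Δx/Fx = (-105/128) / (-525/32) = 1/20
check: Δy/Fy = (339/640) / (339/32) = 1/20 ✓

α = 1/20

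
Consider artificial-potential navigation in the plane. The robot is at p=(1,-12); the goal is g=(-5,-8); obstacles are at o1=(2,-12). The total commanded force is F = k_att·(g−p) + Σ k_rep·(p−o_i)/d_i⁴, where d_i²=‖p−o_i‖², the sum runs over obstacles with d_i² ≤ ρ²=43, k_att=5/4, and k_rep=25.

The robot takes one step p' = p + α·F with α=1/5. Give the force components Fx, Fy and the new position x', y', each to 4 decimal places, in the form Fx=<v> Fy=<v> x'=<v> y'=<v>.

F_att = 5/4·(g−p) = 5/4·(-6,4) = (-7.5000,5.0000)
o1: d²=1 ≤ ρ²=43; F_rep = 25·(-1,0)/1² = (-25.0000,0.0000)
F = F_att + ΣF_rep = (-32.5000,5.0000)
p' = p + 1/5·F = (-5.5000,-11.0000)

Fx=-32.5000 Fy=5.0000 x'=-5.5000 y'=-11.0000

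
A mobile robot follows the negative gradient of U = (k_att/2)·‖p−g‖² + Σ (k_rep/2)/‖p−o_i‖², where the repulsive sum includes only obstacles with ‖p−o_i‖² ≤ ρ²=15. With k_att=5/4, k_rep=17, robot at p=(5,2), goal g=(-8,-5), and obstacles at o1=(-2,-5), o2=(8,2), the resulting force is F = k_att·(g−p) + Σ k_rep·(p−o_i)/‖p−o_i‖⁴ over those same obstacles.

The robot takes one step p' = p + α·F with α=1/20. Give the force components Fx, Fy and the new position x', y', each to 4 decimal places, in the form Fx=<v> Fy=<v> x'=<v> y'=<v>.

F_att = 5/4·(g−p) = 5/4·(-13,-7) = (-16.2500,-8.7500)
o1: d²=98 > ρ²=15 → inactive
o2: d²=9 ≤ ρ²=15; F_rep = 17·(-3,0)/9² = (-0.6296,0.0000)
F = F_att + ΣF_rep = (-16.8796,-8.7500)
p' = p + 1/20·F = (4.1560,1.5625)

Fx=-16.8796 Fy=-8.7500 x'=4.1560 y'=1.5625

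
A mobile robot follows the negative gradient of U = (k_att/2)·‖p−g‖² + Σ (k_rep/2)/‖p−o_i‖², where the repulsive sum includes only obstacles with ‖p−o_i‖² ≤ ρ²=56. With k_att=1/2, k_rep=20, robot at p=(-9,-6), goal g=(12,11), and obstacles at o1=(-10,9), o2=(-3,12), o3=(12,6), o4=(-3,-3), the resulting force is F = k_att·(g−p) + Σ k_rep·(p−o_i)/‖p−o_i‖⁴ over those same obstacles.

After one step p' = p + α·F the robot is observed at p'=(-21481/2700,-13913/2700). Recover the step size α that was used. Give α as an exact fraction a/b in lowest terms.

α = 1/10

F_att = 1/2·(g−p) = 1/2·(21,17) = (10.5000,8.5000)
o1: d²=226 > ρ²=56 → inactive
o2: d²=360 > ρ²=56 → inactive
o3: d²=585 > ρ²=56 → inactive
o4: d²=45 ≤ ρ²=56; F_rep = 20·(-6,-3)/45² = (-0.0593,-0.0296)
F = F_att + ΣF_rep = (10.4407,8.4704)
Δp = p'−p = (1.0441,0.8470); α = Δx/Fx = (2819/2700) / (2819/270) = 1/10
check: Δy/Fy = (2287/2700) / (2287/270) = 1/10 ✓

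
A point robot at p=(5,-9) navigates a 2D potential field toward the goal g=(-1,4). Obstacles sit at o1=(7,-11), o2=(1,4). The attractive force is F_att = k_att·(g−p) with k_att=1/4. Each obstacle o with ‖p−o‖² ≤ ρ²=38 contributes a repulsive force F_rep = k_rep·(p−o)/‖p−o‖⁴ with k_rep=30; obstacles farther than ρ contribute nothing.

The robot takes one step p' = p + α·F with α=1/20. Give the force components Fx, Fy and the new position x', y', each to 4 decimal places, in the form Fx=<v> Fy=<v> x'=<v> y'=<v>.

F_att = 1/4·(g−p) = 1/4·(-6,13) = (-1.5000,3.2500)
o1: d²=8 ≤ ρ²=38; F_rep = 30·(-2,2)/8² = (-0.9375,0.9375)
o2: d²=185 > ρ²=38 → inactive
F = F_att + ΣF_rep = (-2.4375,4.1875)
p' = p + 1/20·F = (4.8781,-8.7906)

Fx=-2.4375 Fy=4.1875 x'=4.8781 y'=-8.7906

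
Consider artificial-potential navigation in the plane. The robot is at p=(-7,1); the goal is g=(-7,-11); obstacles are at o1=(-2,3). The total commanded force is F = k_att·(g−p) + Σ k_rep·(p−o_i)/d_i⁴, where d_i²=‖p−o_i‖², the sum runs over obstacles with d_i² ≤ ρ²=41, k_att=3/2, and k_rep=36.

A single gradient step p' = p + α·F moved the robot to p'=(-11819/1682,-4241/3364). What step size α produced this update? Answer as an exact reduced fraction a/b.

α = 1/8

F_att = 3/2·(g−p) = 3/2·(0,-12) = (0.0000,-18.0000)
o1: d²=29 ≤ ρ²=41; F_rep = 36·(-5,-2)/29² = (-0.2140,-0.0856)
F = F_att + ΣF_rep = (-0.2140,-18.0856)
Δp = p'−p = (-0.0268,-2.2607); α = Δx/Fx = (-45/1682) / (-180/841) = 1/8
check: Δy/Fy = (-7605/3364) / (-15210/841) = 1/8 ✓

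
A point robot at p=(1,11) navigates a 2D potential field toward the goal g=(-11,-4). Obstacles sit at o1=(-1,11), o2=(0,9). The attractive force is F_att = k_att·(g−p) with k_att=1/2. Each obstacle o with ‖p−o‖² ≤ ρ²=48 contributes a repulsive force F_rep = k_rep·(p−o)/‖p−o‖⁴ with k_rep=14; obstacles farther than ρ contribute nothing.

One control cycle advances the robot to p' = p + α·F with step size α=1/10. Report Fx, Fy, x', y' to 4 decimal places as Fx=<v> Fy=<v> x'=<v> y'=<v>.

F_att = 1/2·(g−p) = 1/2·(-12,-15) = (-6.0000,-7.5000)
o1: d²=4 ≤ ρ²=48; F_rep = 14·(2,0)/4² = (1.7500,0.0000)
o2: d²=5 ≤ ρ²=48; F_rep = 14·(1,2)/5² = (0.5600,1.1200)
F = F_att + ΣF_rep = (-3.6900,-6.3800)
p' = p + 1/10·F = (0.6310,10.3620)

Fx=-3.6900 Fy=-6.3800 x'=0.6310 y'=10.3620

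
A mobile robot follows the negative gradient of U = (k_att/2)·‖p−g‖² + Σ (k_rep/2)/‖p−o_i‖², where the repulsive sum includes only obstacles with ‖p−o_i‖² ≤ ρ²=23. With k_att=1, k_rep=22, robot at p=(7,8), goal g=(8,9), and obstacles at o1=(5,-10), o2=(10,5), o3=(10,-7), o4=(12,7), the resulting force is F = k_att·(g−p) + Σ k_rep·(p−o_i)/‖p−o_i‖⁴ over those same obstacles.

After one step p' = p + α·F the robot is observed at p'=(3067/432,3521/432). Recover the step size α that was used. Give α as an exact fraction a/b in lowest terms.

F_att = 1·(g−p) = 1·(1,1) = (1.0000,1.0000)
o1: d²=328 > ρ²=23 → inactive
o2: d²=18 ≤ ρ²=23; F_rep = 22·(-3,3)/18² = (-0.2037,0.2037)
o3: d²=234 > ρ²=23 → inactive
o4: d²=26 > ρ²=23 → inactive
F = F_att + ΣF_rep = (0.7963,1.2037)
Δp = p'−p = (0.0995,0.1505); α = Δx/Fx = (43/432) / (43/54) = 1/8
check: Δy/Fy = (65/432) / (65/54) = 1/8 ✓

α = 1/8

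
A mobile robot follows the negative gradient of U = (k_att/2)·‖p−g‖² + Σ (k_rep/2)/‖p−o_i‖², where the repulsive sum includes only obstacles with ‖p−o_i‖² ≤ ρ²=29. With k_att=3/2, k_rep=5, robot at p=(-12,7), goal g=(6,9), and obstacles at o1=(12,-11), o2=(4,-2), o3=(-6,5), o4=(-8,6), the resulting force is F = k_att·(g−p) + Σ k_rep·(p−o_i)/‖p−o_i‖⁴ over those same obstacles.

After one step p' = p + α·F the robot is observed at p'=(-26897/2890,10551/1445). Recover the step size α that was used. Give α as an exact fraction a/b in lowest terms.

α = 1/10

F_att = 3/2·(g−p) = 3/2·(18,2) = (27.0000,3.0000)
o1: d²=900 > ρ²=29 → inactive
o2: d²=337 > ρ²=29 → inactive
o3: d²=40 > ρ²=29 → inactive
o4: d²=17 ≤ ρ²=29; F_rep = 5·(-4,1)/17² = (-0.0692,0.0173)
F = F_att + ΣF_rep = (26.9308,3.0173)
Δp = p'−p = (2.6931,0.3017); α = Δx/Fx = (7783/2890) / (7783/289) = 1/10
check: Δy/Fy = (436/1445) / (872/289) = 1/10 ✓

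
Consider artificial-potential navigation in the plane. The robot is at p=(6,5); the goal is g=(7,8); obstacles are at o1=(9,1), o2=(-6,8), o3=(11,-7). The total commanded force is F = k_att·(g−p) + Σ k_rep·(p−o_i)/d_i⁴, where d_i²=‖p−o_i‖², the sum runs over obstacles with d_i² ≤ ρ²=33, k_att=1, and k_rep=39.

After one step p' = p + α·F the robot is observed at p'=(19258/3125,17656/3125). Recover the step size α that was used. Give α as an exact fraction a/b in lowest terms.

F_att = 1·(g−p) = 1·(1,3) = (1.0000,3.0000)
o1: d²=25 ≤ ρ²=33; F_rep = 39·(-3,4)/25² = (-0.1872,0.2496)
o2: d²=153 > ρ²=33 → inactive
o3: d²=169 > ρ²=33 → inactive
F = F_att + ΣF_rep = (0.8128,3.2496)
Δp = p'−p = (0.1626,0.6499); α = Δx/Fx = (508/3125) / (508/625) = 1/5
check: Δy/Fy = (2031/3125) / (2031/625) = 1/5 ✓

α = 1/5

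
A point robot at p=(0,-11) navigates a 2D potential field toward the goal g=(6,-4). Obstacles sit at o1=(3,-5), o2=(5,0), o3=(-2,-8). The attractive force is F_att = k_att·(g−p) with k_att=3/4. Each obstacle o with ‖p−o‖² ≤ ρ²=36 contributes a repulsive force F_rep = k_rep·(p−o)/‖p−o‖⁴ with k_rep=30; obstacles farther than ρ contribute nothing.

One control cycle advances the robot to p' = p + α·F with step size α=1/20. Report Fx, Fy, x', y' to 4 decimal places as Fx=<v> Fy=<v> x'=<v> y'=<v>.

Fx=4.8550 Fy=4.7175 x'=0.2428 y'=-10.7641

F_att = 3/4·(g−p) = 3/4·(6,7) = (4.5000,5.2500)
o1: d²=45 > ρ²=36 → inactive
o2: d²=146 > ρ²=36 → inactive
o3: d²=13 ≤ ρ²=36; F_rep = 30·(2,-3)/13² = (0.3550,-0.5325)
F = F_att + ΣF_rep = (4.8550,4.7175)
p' = p + 1/20·F = (0.2428,-10.7641)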